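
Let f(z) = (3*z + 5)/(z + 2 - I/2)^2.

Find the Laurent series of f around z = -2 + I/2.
Put w = z - (-2 + I/2), i.e. z = w - 2 + I/2. The denominator is w^2, so it suffices to rewrite the numerator in powers of w.

P(z) = 3*z + 5
P(w - 2 + I/2) = -1 + 3*I/2 + 3*w

Dividing each term by w^2:
  f = (-1 + 3*I/2)/w^2 + 3/w

Substituting back w = z + 2 - I/2:
  f(z) = (-1 + 3*I/2)/(z + 2 - I/2)^2 + 3/(z + 2 - I/2)

The series is finite because the numerator is a polynomial; the negative powers form the principal part, and the coefficient of 1/(z + 2 - I/2) gives Res(f, -2 + I/2) = 3.

Final answer: (-1 + 3*I/2)/(z + 2 - I/2)^2 + 3/(z + 2 - I/2)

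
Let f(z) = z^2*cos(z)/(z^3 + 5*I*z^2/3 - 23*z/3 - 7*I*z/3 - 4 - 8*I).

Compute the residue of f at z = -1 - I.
(3/85 - 39*I/85)*cos(1 + I)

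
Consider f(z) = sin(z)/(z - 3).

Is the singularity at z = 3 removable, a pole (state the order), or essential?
Write f(z) = g(z)/(z - 3) with g(z) = sin(z).
g is entire and g(3) = sin(3) ≠ 0, so no factor of (z - 3) cancels: the Laurent expansion of f about z = 3 starts at the power -1, i.e. lim_{z→z₀} (z - z₀) f(z) = sin(3) is finite and nonzero.
So z = 3 is a pole of order 1.

Final answer: pole of order 1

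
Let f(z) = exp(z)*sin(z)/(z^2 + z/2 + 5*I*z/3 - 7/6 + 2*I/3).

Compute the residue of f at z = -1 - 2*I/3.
(54/85 + 12*I/85)*exp(-1 - 2*I/3)*sin(1 + 2*I/3)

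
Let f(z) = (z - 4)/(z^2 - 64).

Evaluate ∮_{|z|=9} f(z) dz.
2*I*pi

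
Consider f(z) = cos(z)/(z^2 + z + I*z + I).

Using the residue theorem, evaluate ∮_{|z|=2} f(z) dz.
pi*(1 - I)*cos(1) + pi*(-1 + I)*cosh(1)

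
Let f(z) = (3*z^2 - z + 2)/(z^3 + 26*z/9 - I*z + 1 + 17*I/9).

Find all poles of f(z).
The singularities of f are the zeros of the denominator. Factoring,
  z^3 + 26*z/9 - I*z + 1 + 17*I/9 = (z + 1/3 + I)*(z + I)*(z - 1/3 - 2*I)
so the candidates are z = -1/3 - I, z = -I, z = 1/3 + 2*I.

Check the numerator P(z) = 3*z^2 - z + 2 at each one:
  P(-1/3 - I) = -1/3 + 3*I ≠ 0, so z = -1/3 - I is a (simple) pole.
  P(-I) = -1 + I ≠ 0, so z = -I is a (simple) pole.
  P(1/3 + 2*I) = -10 + 2*I ≠ 0, so z = 1/3 + 2*I is a (simple) pole.

Poles of f: {-1/3 - I, -I, 1/3 + 2*I}

Final answer: {-1/3 - I, -I, 1/3 + 2*I}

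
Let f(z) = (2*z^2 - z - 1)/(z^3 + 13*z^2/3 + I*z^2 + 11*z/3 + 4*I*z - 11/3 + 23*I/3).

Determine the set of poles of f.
The singularities of f are the zeros of the denominator. Factoring,
  z^3 + 13*z^2/3 + I*z^2 + 11*z/3 + 4*I*z - 11/3 + 23*I/3 = (z + 2 - I)*(z - 2/3 + I)*(z + 3 + I)
so the candidates are z = -2 + I, z = 2/3 - I, z = -3 - I.

Check the numerator P(z) = 2*z^2 - z - 1 at each one:
  P(-2 + I) = 7 - 9*I ≠ 0, so z = -2 + I is a (simple) pole.
  P(2/3 - I) = -25/9 - 5*I/3 ≠ 0, so z = 2/3 - I is a (simple) pole.
  P(-3 - I) = 18 + 13*I ≠ 0, so z = -3 - I is a (simple) pole.

Poles of f: {-3 - I, -2 + I, 2/3 - I}

Final answer: {-3 - I, -2 + I, 2/3 - I}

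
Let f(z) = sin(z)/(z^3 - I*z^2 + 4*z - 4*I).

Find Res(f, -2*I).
Write f(z) = P(z)/Q(z) with P(z) = sin(z) and Q(z) = z^3 - I*z^2 + 4*z - 4*I.
The denominator factors as Q(z) = (z - 2*I)*(z + 2*I)*(z - I), so z = -2*I is a simple zero of Q and P is analytic there; z = -2*I is therefore a simple pole and
  Res(f, z₀) = P(z₀)/Q'(z₀).

Q'(z) = 3*z^2 - 2*I*z + 4, so Q'(-2*I) = -12.
P(-2*I) = -I*sinh(2).

Res(f, -2*I) = (-I*sinh(2))/(-12) = I*sinh(2)/12

Final answer: I*sinh(2)/12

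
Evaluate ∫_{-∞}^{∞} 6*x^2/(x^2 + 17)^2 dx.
3*sqrt(17)*pi/17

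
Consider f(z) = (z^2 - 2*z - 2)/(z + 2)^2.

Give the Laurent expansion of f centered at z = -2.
Put w = z - (-2), i.e. z = w - 2. The denominator is w^2, so it suffices to rewrite the numerator in powers of w.

P(z) = z^2 - 2*z - 2
P(w - 2) = 6 - 6*w + w^2

Dividing each term by w^2:
  f = 6/w^2 - 6/w + 1

Substituting back w = z + 2:
  f(z) = 6/(z + 2)^2 - 6/(z + 2) + 1

The series is finite because the numerator is a polynomial; the negative powers form the principal part, and the coefficient of 1/(z + 2) gives Res(f, -2) = -6.

Final answer: 6/(z + 2)^2 - 6/(z + 2) + 1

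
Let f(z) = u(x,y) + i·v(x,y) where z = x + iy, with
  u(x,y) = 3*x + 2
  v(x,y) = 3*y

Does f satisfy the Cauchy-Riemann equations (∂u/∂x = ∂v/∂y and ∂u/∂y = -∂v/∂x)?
∂u/∂x = 3
∂v/∂y = 3
∂u/∂y = 0
∂v/∂x = 0
∂u/∂x = ∂v/∂y and ∂u/∂y = -∂v/∂x hold identically; f is analytic.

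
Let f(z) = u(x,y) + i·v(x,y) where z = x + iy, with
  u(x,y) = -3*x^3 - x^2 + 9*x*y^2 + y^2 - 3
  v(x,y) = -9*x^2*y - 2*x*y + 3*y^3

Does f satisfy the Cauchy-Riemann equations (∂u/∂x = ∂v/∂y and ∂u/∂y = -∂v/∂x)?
∂u/∂x = -9*x^2 - 2*x + 9*y^2
∂v/∂y = -9*x^2 - 2*x + 9*y^2
∂u/∂y = 18*x*y + 2*y
∂v/∂x = -18*x*y - 2*y
∂u/∂x = ∂v/∂y and ∂u/∂y = -∂v/∂x hold identically; f is analytic.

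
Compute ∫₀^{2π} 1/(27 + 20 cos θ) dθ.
Let J = ∫₀^{2π} dθ/(27 + 20 cos θ).
Put z = e^{iθ}: then cos θ = (z + 1/z)/2, dθ = dz/(iz), and z runs once counterclockwise around |z| = 1:
  J = ∮_{|z|=1} 1/(27 + 20*(z + 1/z)/2) · dz/(iz) = (2/i) ∮_{|z|=1} dz/(20*z^2 + 54*z + 20).
The roots of 20*z^2 + 54*z + 20 are z = (-27 ± sqrt(27^2 - 20^2))/20, with sqrt(329) = sqrt(329); their product is 1, so only z₊ = -27/20 + sqrt(329)/20 lies inside the unit circle (z₋ = -27/20 - sqrt(329)/20 lies outside).
z₊ is a simple zero of q(z) = 20*z^2 + 54*z + 20, so Res(1/q, z₊) = 1/q'(z₊) with q'(z) = 40*z + 54; and q'(z₊) = 20*(z₊ - z₋) = 2*sqrt(329).
Therefore J = (2/i) · 2πi · 1/(2*sqrt(329)) = 2*pi/(sqrt(329)) = 2*sqrt(329)*pi/329

Final answer: 2*sqrt(329)*pi/329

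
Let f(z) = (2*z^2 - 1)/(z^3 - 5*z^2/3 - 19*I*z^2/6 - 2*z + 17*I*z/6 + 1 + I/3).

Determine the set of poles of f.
{I/2, 2/3 + 2*I/3, 1 + 2*I}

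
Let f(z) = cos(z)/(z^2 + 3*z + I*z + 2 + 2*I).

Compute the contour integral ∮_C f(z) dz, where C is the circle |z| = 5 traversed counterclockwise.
By the residue theorem, ∮_C f(z) dz = 2πi · (sum of the residues of f at the poles inside |z| = 5).

The denominator factors as (z + 2)*(z + 1 + I), so the singularities of f are simple poles at z = -2, z = -1 - I.
  |-2|² = 4 < 25 = 5², so this pole is inside the contour.
  |-1 - I|² = 2 < 25 = 5², so this pole is inside the contour.

With P(z) = cos(z) and Q(z) = z^2 + 3*z + I*z + 2 + 2*I, each pole is simple, so Res(f, z₀) = P(z₀)/Q'(z₀) with Q'(z) = 2*z + 3 + I.
  Res(f, -2) = P(-2)/Q'(-2) = (cos(2))/(-1 + I) = (-1/2 - I/2)*cos(2)
  Res(f, -1 - I) = P(-1 - I)/Q'(-1 - I) = (cos(1 + I))/(1 - I) = (1/2 + I/2)*cos(1 + I)

Sum of residues inside C: (1/2 + I/2)*cos(1 + I) + (-1/2 - I/2)*cos(2)
∮_C f(z) dz = 2πi · ((1/2 + I/2)*cos(1 + I) + (-1/2 - I/2)*cos(2)) = pi*(1 - I)*cos(2) + pi*(-1 + I)*cos(1 + I)

Final answer: pi*(1 - I)*cos(2) + pi*(-1 + I)*cos(1 + I)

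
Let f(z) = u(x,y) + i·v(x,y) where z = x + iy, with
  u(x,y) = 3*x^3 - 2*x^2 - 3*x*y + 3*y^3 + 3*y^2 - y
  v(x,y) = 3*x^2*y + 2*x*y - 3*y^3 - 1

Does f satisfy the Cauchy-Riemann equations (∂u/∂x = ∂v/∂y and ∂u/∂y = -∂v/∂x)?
∂u/∂x = 9*x^2 - 4*x - 3*y
∂v/∂y = 3*x^2 + 2*x - 9*y^2
∂u/∂y = -3*x + 9*y^2 + 6*y - 1
∂v/∂x = 6*x*y + 2*y
∂u/∂x ≠ ∂v/∂y and ∂u/∂y ≠ -∂v/∂x; the Cauchy-Riemann equations are not satisfied, so f is not analytic.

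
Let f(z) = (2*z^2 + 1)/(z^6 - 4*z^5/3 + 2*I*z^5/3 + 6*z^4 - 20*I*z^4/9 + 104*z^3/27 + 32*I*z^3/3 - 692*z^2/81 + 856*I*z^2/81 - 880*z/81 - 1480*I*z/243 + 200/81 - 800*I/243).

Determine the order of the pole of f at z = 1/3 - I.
Factor the denominator:
  z^6 - 4*z^5/3 + 2*I*z^5/3 + 6*z^4 - 20*I*z^4/9 + 104*z^3/27 + 32*I*z^3/3 - 692*z^2/81 + 856*I*z^2/81 - 880*z/81 - 1480*I*z/243 + 200/81 - 800*I/243 = (z - 1/3 + I)^4*(z + 1 - I/3)*(z - 1 - 3*I)

The numerator P(z) = 2*z^2 + 1 has P(1/3 - I) = -7/9 - 4*I/3 ≠ 0, so no factor of (z - 1/3 + I) cancels.
Near z = 1/3 - I we can therefore write f(z) = g(z)/(z - 1/3 + I)^4 with g analytic at 1/3 - I and g(1/3 - I) ≠ 0 (g is the numerator divided by the remaining denominator factors).

Hence z = 1/3 - I is a pole of order 4.

Final answer: 4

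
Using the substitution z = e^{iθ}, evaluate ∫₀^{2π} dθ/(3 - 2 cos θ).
Call the integral J. The integrand is 2π-periodic and we integrate over a full period, so shifting θ does not change the value (θ → θ + π flips the sign of the trig term). Hence
  J = ∫₀^{2π} dθ/(3 + 2 cos θ).
Put z = e^{iθ}: then cos θ = (z + 1/z)/2, dθ = dz/(iz), and z runs once counterclockwise around |z| = 1:
  J = ∮_{|z|=1} 1/(3 + 2*(z + 1/z)/2) · dz/(iz) = (2/i) ∮_{|z|=1} dz/(2*z^2 + 6*z + 2).
The roots of 2*z^2 + 6*z + 2 are z = (-3 ± sqrt(3^2 - 2^2))/2, with sqrt(5) = sqrt(5); their product is 1, so only z₊ = -3/2 + sqrt(5)/2 lies inside the unit circle (z₋ = -3/2 - sqrt(5)/2 lies outside).
z₊ is a simple zero of q(z) = 2*z^2 + 6*z + 2, so Res(1/q, z₊) = 1/q'(z₊) with q'(z) = 4*z + 6; and q'(z₊) = 2*(z₊ - z₋) = 2*sqrt(5).
Therefore J = (2/i) · 2πi · 1/(2*sqrt(5)) = 2*pi/(sqrt(5)) = 2*sqrt(5)*pi/5

Final answer: 2*sqrt(5)*pi/5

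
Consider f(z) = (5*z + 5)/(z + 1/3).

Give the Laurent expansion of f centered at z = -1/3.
Put w = z - (-1/3), i.e. z = w - 1/3. The denominator is w, so it suffices to rewrite the numerator in powers of w.

P(z) = 5*z + 5
P(w - 1/3) = 10/3 + 5*w

Dividing each term by w:
  f = 10/(3*w) + 5

Substituting back w = z + 1/3:
  f(z) = 10/(3*(z + 1/3)) + 5

The series is finite because the numerator is a polynomial; the negative powers form the principal part, and the coefficient of 1/(z + 1/3) gives Res(f, -1/3) = 10/3.

Final answer: 10/(3*(z + 1/3)) + 5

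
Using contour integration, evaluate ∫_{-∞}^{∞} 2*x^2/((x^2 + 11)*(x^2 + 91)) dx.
Let f(z) = 2*z^2/((z^2 + 11)*(z^2 + 91)). The denominator has no real zeros and deg Q - deg P = 2 ≥ 2, so the integral of f over the upper semicircle |z| = R tends to 0 as R → ∞. Closing the contour in the upper half-plane,
  ∫_{-∞}^{∞} f(x) dx = 2πi · Σ Res(f, z_k)  over the poles with Im z_k > 0.

Zeros of the denominator: z^2 + 11 = 0 gives z = ±sqrt(11)*I; z^2 + 91 = 0 gives z = ±sqrt(91)*I.
Upper half-plane: z = sqrt(11)*I, z = sqrt(91)*I (simple).

Each pole is a simple zero of Q(z) = z^4 + 102*z^2 + 1001, so Res(f, z₀) = P(z₀)/Q'(z₀) with P(z) = 2*z^2, Q'(z) = 4*z^3 + 204*z:
  Res(f, sqrt(11)*I) = (-22)/(160*sqrt(11)*I) = sqrt(11)*I/80
  Res(f, sqrt(91)*I) = (-182)/(-160*sqrt(91)*I) = -sqrt(91)*I/80

Sum of residues: I*(-sqrt(91) + sqrt(11))/80
∫_{-∞}^{∞} f(x) dx = 2πi · (I*(-sqrt(91) + sqrt(11))/80) = pi*(-sqrt(11) + sqrt(91))/40

Final answer: pi*(-sqrt(11) + sqrt(91))/40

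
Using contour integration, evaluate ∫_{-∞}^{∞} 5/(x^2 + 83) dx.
Let f(z) = 5/(z^2 + 83). The denominator has no real zeros and deg Q - deg P = 2 ≥ 2, so the integral of f over the upper semicircle |z| = R tends to 0 as R → ∞. Closing the contour in the upper half-plane,
  ∫_{-∞}^{∞} f(x) dx = 2πi · Σ Res(f, z_k)  over the poles with Im z_k > 0.

Zeros of the denominator: z^2 + 83 = 0 gives z = ±sqrt(83)*I.
Upper half-plane: z = sqrt(83)*I (simple).

Each pole is a simple zero of Q(z) = z^2 + 83, so Res(f, z₀) = P(z₀)/Q'(z₀) with P(z) = 5, Q'(z) = 2*z:
  Res(f, sqrt(83)*I) = (5)/(2*sqrt(83)*I) = -5*sqrt(83)*I/166

∫_{-∞}^{∞} f(x) dx = 2πi · (-5*sqrt(83)*I/166) = 5*sqrt(83)*pi/83

Final answer: 5*sqrt(83)*pi/83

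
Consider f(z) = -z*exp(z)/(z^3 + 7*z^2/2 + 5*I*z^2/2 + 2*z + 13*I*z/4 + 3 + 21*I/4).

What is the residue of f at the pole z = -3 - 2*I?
Write f(z) = P(z)/Q(z) with P(z) = -z*exp(z) and Q(z) = z^3 + 7*z^2/2 + 5*I*z^2/2 + 2*z + 13*I*z/4 + 3 + 21*I/4.
The denominator factors as Q(z) = (z + 1/2 - I)*(z + 3*I/2)*(z + 3 + 2*I), so z = -3 - 2*I is a simple zero of Q and P is analytic there; z = -3 - 2*I is therefore a simple pole and
  Res(f, z₀) = P(z₀)/Q'(z₀).

Q'(z) = 3*z^2 + 7*z + 5*I*z + 2 + 13*I/4, so Q'(-3 - 2*I) = 6 + 41*I/4.
P(-3 - 2*I) = (3 + 2*I)*exp(-3 - 2*I).

Res(f, -3 - 2*I) = ((3 + 2*I)*exp(-3 - 2*I))/(6 + 41*I/4) = (616/2257 - 300*I/2257)*exp(-3 - 2*I)

Final answer: (616/2257 - 300*I/2257)*exp(-3 - 2*I)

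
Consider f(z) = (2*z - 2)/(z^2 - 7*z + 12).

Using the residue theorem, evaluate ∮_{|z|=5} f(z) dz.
4*I*pi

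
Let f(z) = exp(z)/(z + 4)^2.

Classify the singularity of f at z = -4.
pole of order 2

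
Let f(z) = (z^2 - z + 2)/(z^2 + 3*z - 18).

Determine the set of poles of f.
{-6, 3}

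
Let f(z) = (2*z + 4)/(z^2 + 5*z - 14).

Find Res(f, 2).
8/9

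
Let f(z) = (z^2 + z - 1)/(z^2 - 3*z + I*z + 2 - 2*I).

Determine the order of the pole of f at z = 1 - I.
Factor the denominator:
  z^2 - 3*z + I*z + 2 - 2*I = (z - 1 + I)*(z - 2)

The numerator P(z) = z^2 + z - 1 has P(1 - I) = -3*I ≠ 0, so no factor of (z - 1 + I) cancels.
Near z = 1 - I we can therefore write f(z) = g(z)/(z - 1 + I) with g analytic at 1 - I and g(1 - I) ≠ 0 (g is the numerator divided by the remaining denominator factors).

Hence z = 1 - I is a pole of order 1.

Final answer: 1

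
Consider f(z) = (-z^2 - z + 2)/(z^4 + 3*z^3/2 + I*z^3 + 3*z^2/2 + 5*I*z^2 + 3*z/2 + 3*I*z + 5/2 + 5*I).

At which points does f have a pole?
The singularities of f are the zeros of the denominator. Factoring,
  z^4 + 3*z^3/2 + I*z^3 + 3*z^2/2 + 5*I*z^2 + 3*z/2 + 3*I*z + 5/2 + 5*I = (z + 2 - I)*(z - I)*(z - 1 + 2*I)*(z + 1/2 + I)
so the candidates are z = -2 + I, z = I, z = 1 - 2*I, z = -1/2 - I.

Check the numerator P(z) = -z^2 - z + 2 at each one:
  P(-2 + I) = 1 + 3*I ≠ 0, so z = -2 + I is a (simple) pole.
  P(I) = 3 - I ≠ 0, so z = I is a (simple) pole.
  P(1 - 2*I) = 4 + 6*I ≠ 0, so z = 1 - 2*I is a (simple) pole.
  P(-1/2 - I) = 13/4 ≠ 0, so z = -1/2 - I is a (simple) pole.

Poles of f: {-2 + I, -1/2 - I, I, 1 - 2*I}

Final answer: {-2 + I, -1/2 - I, I, 1 - 2*I}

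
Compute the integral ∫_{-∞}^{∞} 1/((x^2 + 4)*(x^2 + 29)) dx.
pi*(29 - 2*sqrt(29))/1450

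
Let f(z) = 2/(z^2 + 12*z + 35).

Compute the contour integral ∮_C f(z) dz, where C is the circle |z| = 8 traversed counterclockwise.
0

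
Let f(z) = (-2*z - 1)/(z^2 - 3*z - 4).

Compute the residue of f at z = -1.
-1/5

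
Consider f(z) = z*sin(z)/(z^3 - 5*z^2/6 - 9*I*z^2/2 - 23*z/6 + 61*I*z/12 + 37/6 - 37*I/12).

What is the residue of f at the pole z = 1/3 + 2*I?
(7968/14701 + 3852*I/14701)*sin(1/3 + 2*I)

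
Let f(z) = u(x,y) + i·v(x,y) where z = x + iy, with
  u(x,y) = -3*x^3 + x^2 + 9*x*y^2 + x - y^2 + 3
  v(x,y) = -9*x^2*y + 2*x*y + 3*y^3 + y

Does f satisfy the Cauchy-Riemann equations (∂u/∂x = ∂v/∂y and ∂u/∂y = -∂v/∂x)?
∂u/∂x = -9*x^2 + 2*x + 9*y^2 + 1
∂v/∂y = -9*x^2 + 2*x + 9*y^2 + 1
∂u/∂y = 18*x*y - 2*y
∂v/∂x = -18*x*y + 2*y
∂u/∂x = ∂v/∂y and ∂u/∂y = -∂v/∂x hold identically; f is analytic.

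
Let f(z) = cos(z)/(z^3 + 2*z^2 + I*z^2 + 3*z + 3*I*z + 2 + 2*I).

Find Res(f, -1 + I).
Write f(z) = P(z)/Q(z) with P(z) = cos(z) and Q(z) = z^3 + 2*z^2 + I*z^2 + 3*z + 3*I*z + 2 + 2*I.
The denominator factors as Q(z) = (z + 1)*(z + 2*I)*(z + 1 - I), so z = -1 + I is a simple zero of Q and P is analytic there; z = -1 + I is therefore a simple pole and
  Res(f, z₀) = P(z₀)/Q'(z₀).

Q'(z) = 3*z^2 + 4*z + 2*I*z + 3 + 3*I, so Q'(-1 + I) = -3 - I.
P(-1 + I) = cos(1 - I).

Res(f, -1 + I) = (cos(1 - I))/(-3 - I) = (-3/10 + I/10)*cos(1 - I)

Final answer: (-3/10 + I/10)*cos(1 - I)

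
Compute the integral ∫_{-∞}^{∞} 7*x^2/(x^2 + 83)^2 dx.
7*sqrt(83)*pi/166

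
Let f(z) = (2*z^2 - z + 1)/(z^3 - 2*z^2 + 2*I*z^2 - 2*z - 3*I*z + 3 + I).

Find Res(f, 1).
Write f(z) = P(z)/Q(z) with P(z) = 2*z^2 - z + 1 and Q(z) = z^3 - 2*z^2 + 2*I*z^2 - 2*z - 3*I*z + 3 + I.
The denominator factors as Q(z) = (z - 2 + I)*(z + 1 + I)*(z - 1), so z = 1 is a simple zero of Q and P is analytic there; z = 1 is therefore a simple pole and
  Res(f, z₀) = P(z₀)/Q'(z₀).

Q'(z) = 3*z^2 - 4*z + 4*I*z - 2 - 3*I, so Q'(1) = -3 + I.
P(1) = 2.

Res(f, 1) = (2)/(-3 + I) = -3/5 - I/5

Final answer: -3/5 - I/5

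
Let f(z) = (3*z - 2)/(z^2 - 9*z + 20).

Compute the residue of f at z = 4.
-10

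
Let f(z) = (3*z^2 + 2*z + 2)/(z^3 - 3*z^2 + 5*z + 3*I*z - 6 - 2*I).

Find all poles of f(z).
The singularities of f are the zeros of the denominator. Factoring,
  z^3 - 3*z^2 + 5*z + 3*I*z - 6 - 2*I = (z - 1 + I)*(z - 2 + I)*(z - 2*I)
so the candidates are z = 1 - I, z = 2 - I, z = 2*I.

Check the numerator P(z) = 3*z^2 + 2*z + 2 at each one:
  P(1 - I) = 4 - 8*I ≠ 0, so z = 1 - I is a (simple) pole.
  P(2 - I) = 15 - 14*I ≠ 0, so z = 2 - I is a (simple) pole.
  P(2*I) = -10 + 4*I ≠ 0, so z = 2*I is a (simple) pole.

Poles of f: {2*I, 1 - I, 2 - I}

Final answer: {2*I, 1 - I, 2 - I}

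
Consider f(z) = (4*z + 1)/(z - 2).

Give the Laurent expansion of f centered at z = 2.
Put w = z - (2), i.e. z = w + 2. The denominator is w, so it suffices to rewrite the numerator in powers of w.

P(z) = 4*z + 1
P(w + 2) = 9 + 4*w

Dividing each term by w:
  f = 9/w + 4

Substituting back w = z - 2:
  f(z) = 9/(z - 2) + 4

The series is finite because the numerator is a polynomial; the negative powers form the principal part, and the coefficient of 1/(z - 2) gives Res(f, 2) = 9.

Final answer: 9/(z - 2) + 4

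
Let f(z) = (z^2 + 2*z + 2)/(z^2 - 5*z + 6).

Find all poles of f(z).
The singularities of f are the zeros of the denominator. Factoring,
  z^2 - 5*z + 6 = (z - 3)*(z - 2)
so the candidates are z = 3, z = 2.

Check the numerator P(z) = z^2 + 2*z + 2 at each one:
  P(3) = 17 ≠ 0, so z = 3 is a (simple) pole.
  P(2) = 10 ≠ 0, so z = 2 is a (simple) pole.

Poles of f: {2, 3}

Final answer: {2, 3}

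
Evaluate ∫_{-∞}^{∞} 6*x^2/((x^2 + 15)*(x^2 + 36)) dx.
Let f(z) = 6*z^2/((z^2 + 15)*(z^2 + 36)). The denominator has no real zeros and deg Q - deg P = 2 ≥ 2, so the integral of f over the upper semicircle |z| = R tends to 0 as R → ∞. Closing the contour in the upper half-plane,
  ∫_{-∞}^{∞} f(x) dx = 2πi · Σ Res(f, z_k)  over the poles with Im z_k > 0.

Zeros of the denominator: z^2 + 15 = 0 gives z = ±sqrt(15)*I; z^2 + 36 = 0 gives z = ±6*I.
Upper half-plane: z = 6*I, z = sqrt(15)*I (simple).

Each pole is a simple zero of Q(z) = z^4 + 51*z^2 + 540, so Res(f, z₀) = P(z₀)/Q'(z₀) with P(z) = 6*z^2, Q'(z) = 4*z^3 + 102*z:
  Res(f, 6*I) = (-216)/(-252*I) = -6*I/7
  Res(f, sqrt(15)*I) = (-90)/(42*sqrt(15)*I) = sqrt(15)*I/7

Sum of residues: I*(-6 + sqrt(15))/7
∫_{-∞}^{∞} f(x) dx = 2πi · (I*(-6 + sqrt(15))/7) = 2*pi*(6 - sqrt(15))/7

Final answer: 2*pi*(6 - sqrt(15))/7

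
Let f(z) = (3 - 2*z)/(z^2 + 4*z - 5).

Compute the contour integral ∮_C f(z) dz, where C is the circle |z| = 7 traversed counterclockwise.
By the residue theorem, ∮_C f(z) dz = 2πi · (sum of the residues of f at the poles inside |z| = 7).

The denominator factors as (z - 1)*(z + 5), so the singularities of f are simple poles at z = 1, z = -5.
  |1|² = 1 < 49 = 7², so this pole is inside the contour.
  |-5|² = 25 < 49 = 7², so this pole is inside the contour.

With P(z) = 3 - 2*z and Q(z) = z^2 + 4*z - 5, each pole is simple, so Res(f, z₀) = P(z₀)/Q'(z₀) with Q'(z) = 2*z + 4.
  Res(f, 1) = P(1)/Q'(1) = (1)/(6) = 1/6
  Res(f, -5) = P(-5)/Q'(-5) = (13)/(-6) = -13/6

Sum of residues inside C: -2
∮_C f(z) dz = 2πi · (-2) = -4*I*pi

Final answer: -4*I*pi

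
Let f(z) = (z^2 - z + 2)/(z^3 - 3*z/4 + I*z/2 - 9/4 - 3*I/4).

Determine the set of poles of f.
{-1 + I, -1/2 - I, 3/2}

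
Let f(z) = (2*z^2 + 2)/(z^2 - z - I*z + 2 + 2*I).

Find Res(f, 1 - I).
Write f(z) = P(z)/Q(z) with P(z) = 2*z^2 + 2 and Q(z) = z^2 - z - I*z + 2 + 2*I.
The denominator factors as Q(z) = (z - 2*I)*(z - 1 + I), so z = 1 - I is a simple zero of Q and P is analytic there; z = 1 - I is therefore a simple pole and
  Res(f, z₀) = P(z₀)/Q'(z₀).

Q'(z) = 2*z - 1 - I, so Q'(1 - I) = 1 - 3*I.
P(1 - I) = 2 - 4*I.

Res(f, 1 - I) = (2 - 4*I)/(1 - 3*I) = 7/5 + I/5

Final answer: 7/5 + I/5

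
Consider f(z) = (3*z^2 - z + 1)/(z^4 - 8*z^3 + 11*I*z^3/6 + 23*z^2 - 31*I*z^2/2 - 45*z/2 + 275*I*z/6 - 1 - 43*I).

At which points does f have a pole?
The singularities of f are the zeros of the denominator. Factoring,
  z^4 - 8*z^3 + 11*I*z^3/6 + 23*z^2 - 31*I*z^2/2 - 45*z/2 + 275*I*z/6 - 1 - 43*I = (z - 2 + I/3)*(z - 3 + I)*(z + 2*I)*(z - 3 - 3*I/2)
so the candidates are z = 2 - I/3, z = 3 - I, z = -2*I, z = 3 + 3*I/2.

Check the numerator P(z) = 3*z^2 - z + 1 at each one:
  P(2 - I/3) = 32/3 - 11*I/3 ≠ 0, so z = 2 - I/3 is a (simple) pole.
  P(3 - I) = 22 - 17*I ≠ 0, so z = 3 - I is a (simple) pole.
  P(-2*I) = -11 + 2*I ≠ 0, so z = -2*I is a (simple) pole.
  P(3 + 3*I/2) = 73/4 + 51*I/2 ≠ 0, so z = 3 + 3*I/2 is a (simple) pole.

Poles of f: {-2*I, 2 - I/3, 3 - I, 3 + 3*I/2}

Final answer: {-2*I, 2 - I/3, 3 - I, 3 + 3*I/2}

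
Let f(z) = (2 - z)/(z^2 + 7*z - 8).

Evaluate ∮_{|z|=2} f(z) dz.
2*I*pi/9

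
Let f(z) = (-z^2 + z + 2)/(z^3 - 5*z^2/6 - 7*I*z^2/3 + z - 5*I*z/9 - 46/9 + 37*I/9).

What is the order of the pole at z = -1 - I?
1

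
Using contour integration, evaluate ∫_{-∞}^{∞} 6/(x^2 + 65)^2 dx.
3*sqrt(65)*pi/4225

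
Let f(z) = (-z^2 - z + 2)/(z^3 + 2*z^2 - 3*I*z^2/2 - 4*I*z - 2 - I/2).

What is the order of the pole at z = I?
Factor the denominator:
  z^3 + 2*z^2 - 3*I*z^2/2 - 4*I*z - 2 - I/2 = (z - I)^2*(z + 2 + I/2)

The numerator P(z) = -z^2 - z + 2 has P(I) = 3 - I ≠ 0, so no factor of (z - I) cancels.
Near z = I we can therefore write f(z) = g(z)/(z - I)^2 with g analytic at I and g(I) ≠ 0 (g is the numerator divided by the remaining denominator factors).

Hence z = I is a pole of order 2.

Final answer: 2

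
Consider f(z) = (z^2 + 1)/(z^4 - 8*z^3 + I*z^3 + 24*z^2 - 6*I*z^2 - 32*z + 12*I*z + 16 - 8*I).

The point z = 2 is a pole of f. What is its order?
Factor the denominator:
  z^4 - 8*z^3 + I*z^3 + 24*z^2 - 6*I*z^2 - 32*z + 12*I*z + 16 - 8*I = (z - 2)^3*(z - 2 + I)

The numerator P(z) = z^2 + 1 has P(2) = 5 ≠ 0, so no factor of (z - 2) cancels.
Near z = 2 we can therefore write f(z) = g(z)/(z - 2)^3 with g analytic at 2 and g(2) ≠ 0 (g is the numerator divided by the remaining denominator factors).

Hence z = 2 is a pole of order 3.

Final answer: 3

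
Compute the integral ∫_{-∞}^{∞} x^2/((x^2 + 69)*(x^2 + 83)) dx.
pi*(-sqrt(69) + sqrt(83))/14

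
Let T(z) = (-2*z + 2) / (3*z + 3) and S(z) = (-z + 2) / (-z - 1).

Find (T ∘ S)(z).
(T ∘ S)(z) = T(S(z)) = ((-2)*S(z) + (2))/((3)*S(z) + (3)). Multiply numerator and denominator by -z - 1:
  numerator:   (-2)*(-z + 2) + (2)*(-z - 1) = -6
  denominator: (3)*(-z + 2) + (3)*(-z - 1) = -6*z + 3
(T ∘ S)(z) = -6/(-6*z + 3) = 2/(2*z - 1)

Final answer: 2/(2*z - 1)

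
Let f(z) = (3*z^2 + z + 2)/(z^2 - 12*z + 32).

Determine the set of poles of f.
The singularities of f are the zeros of the denominator. Factoring,
  z^2 - 12*z + 32 = (z - 4)*(z - 8)
so the candidates are z = 4, z = 8.

Check the numerator P(z) = 3*z^2 + z + 2 at each one:
  P(4) = 54 ≠ 0, so z = 4 is a (simple) pole.
  P(8) = 202 ≠ 0, so z = 8 is a (simple) pole.

Poles of f: {4, 8}

Final answer: {4, 8}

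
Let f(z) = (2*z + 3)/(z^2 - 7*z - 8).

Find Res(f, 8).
Write f(z) = P(z)/Q(z) with P(z) = 2*z + 3 and Q(z) = z^2 - 7*z - 8.
The denominator factors as Q(z) = (z + 1)*(z - 8), so z = 8 is a simple zero of Q and P is analytic there; z = 8 is therefore a simple pole and
  Res(f, z₀) = P(z₀)/Q'(z₀).

Q'(z) = 2*z - 7, so Q'(8) = 9.
P(8) = 19.

Res(f, 8) = (19)/(9) = 19/9

Final answer: 19/9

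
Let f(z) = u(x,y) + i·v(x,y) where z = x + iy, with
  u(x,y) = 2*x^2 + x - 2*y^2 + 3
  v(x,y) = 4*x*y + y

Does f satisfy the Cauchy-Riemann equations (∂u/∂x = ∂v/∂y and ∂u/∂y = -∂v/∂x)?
∂u/∂x = 4*x + 1
∂v/∂y = 4*x + 1
∂u/∂y = -4*y
∂v/∂x = 4*y
∂u/∂x = ∂v/∂y and ∂u/∂y = -∂v/∂x hold identically; f is analytic.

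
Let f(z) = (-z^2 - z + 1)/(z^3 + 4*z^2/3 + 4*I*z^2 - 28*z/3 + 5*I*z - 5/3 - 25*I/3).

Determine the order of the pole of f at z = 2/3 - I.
Factor the denominator:
  z^3 + 4*z^2/3 + 4*I*z^2 - 28*z/3 + 5*I*z - 5/3 - 25*I/3 = (z - 2/3 + I)*(z + 3 + I)*(z - 1 + 2*I)

The numerator P(z) = -z^2 - z + 1 has P(2/3 - I) = 8/9 + 7*I/3 ≠ 0, so no factor of (z - 2/3 + I) cancels.
Near z = 2/3 - I we can therefore write f(z) = g(z)/(z - 2/3 + I) with g analytic at 2/3 - I and g(2/3 - I) ≠ 0 (g is the numerator divided by the remaining denominator factors).

Hence z = 2/3 - I is a pole of order 1.

Final answer: 1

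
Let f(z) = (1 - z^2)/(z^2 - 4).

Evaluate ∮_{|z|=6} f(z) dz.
By the residue theorem, ∮_C f(z) dz = 2πi · (sum of the residues of f at the poles inside |z| = 6).

The denominator factors as (z - 2)*(z + 2), so the singularities of f are simple poles at z = 2, z = -2.
  |2|² = 4 < 36 = 6², so this pole is inside the contour.
  |-2|² = 4 < 36 = 6², so this pole is inside the contour.

With P(z) = 1 - z^2 and Q(z) = z^2 - 4, each pole is simple, so Res(f, z₀) = P(z₀)/Q'(z₀) with Q'(z) = 2*z.
  Res(f, 2) = P(2)/Q'(2) = (-3)/(4) = -3/4
  Res(f, -2) = P(-2)/Q'(-2) = (-3)/(-4) = 3/4

Sum of residues inside C: 0
∮_C f(z) dz = 2πi · (0) = 0

Final answer: 0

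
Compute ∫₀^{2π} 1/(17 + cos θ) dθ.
sqrt(2)*pi/12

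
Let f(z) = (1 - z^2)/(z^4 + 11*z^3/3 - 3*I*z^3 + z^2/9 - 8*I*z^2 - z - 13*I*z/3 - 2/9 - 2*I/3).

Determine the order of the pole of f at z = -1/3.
Factor the denominator:
  z^4 + 11*z^3/3 - 3*I*z^3 + z^2/9 - 8*I*z^2 - z - 13*I*z/3 - 2/9 - 2*I/3 = (z + 1/3)^2*(z + 3 - I)*(z - 2*I)

The numerator P(z) = 1 - z^2 has P(-1/3) = 8/9 ≠ 0, so no factor of (z + 1/3) cancels.
Near z = -1/3 we can therefore write f(z) = g(z)/(z + 1/3)^2 with g analytic at -1/3 and g(-1/3) ≠ 0 (g is the numerator divided by the remaining denominator factors).

Hence z = -1/3 is a pole of order 2.

Final answer: 2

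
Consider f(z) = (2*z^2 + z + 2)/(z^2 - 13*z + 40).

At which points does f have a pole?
{5, 8}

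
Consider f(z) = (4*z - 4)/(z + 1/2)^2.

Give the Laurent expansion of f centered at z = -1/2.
-6/(z + 1/2)^2 + 4/(z + 1/2)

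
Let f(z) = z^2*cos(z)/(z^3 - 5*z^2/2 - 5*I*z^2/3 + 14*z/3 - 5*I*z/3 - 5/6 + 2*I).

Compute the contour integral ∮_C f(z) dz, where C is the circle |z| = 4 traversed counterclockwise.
By the residue theorem, ∮_C f(z) dz = 2πi · (sum of the residues of f at the poles inside |z| = 4).

The denominator factors as (z + I)*(z - 2 - 3*I)*(z - 1/2 + I/3), so the singularities of f are simple poles at z = -I, z = 2 + 3*I, z = 1/2 - I/3.
  |-I|² = 1 < 16 = 4², so this pole is inside the contour.
  |2 + 3*I|² = 13 < 16 = 4², so this pole is inside the contour.
  |1/2 - I/3|² = 13/36 < 16 = 4², so this pole is inside the contour.

With P(z) = z^2*cos(z) and Q(z) = z^3 - 5*z^2/2 - 5*I*z^2/3 + 14*z/3 - 5*I*z/3 - 5/6 + 2*I, each pole is simple, so Res(f, z₀) = P(z₀)/Q'(z₀) with Q'(z) = 3*z^2 - 5*z - 10*I*z/3 + 14/3 - 5*I/3.
  Res(f, -I) = P(-I)/Q'(-I) = (-cosh(1))/(-5/3 + 10*I/3) = (3/25 + 6*I/25)*cosh(1)
  Res(f, 2 + 3*I) = P(2 + 3*I)/Q'(2 + 3*I) = ((-5 + 12*I)*cos(2 + 3*I))/(-31/3 + 38*I/3) = (141/185 - 42*I/185)*cos(2 + 3*I)
  Res(f, 1/2 - I/3) = P(1/2 - I/3)/Q'(1/2 - I/3) = ((5/36 - I/3)*cos(1/2 - I/3))/(53/36 - 8*I/3) = (109/925 - 12*I/925)*cos(1/2 - I/3)

Sum of residues inside C: (141/185 - 42*I/185)*cos(2 + 3*I) + (109/925 - 12*I/925)*cos(1/2 - I/3) + (3/25 + 6*I/25)*cosh(1)
∮_C f(z) dz = 2πi · ((141/185 - 42*I/185)*cos(2 + 3*I) + (109/925 - 12*I/925)*cos(1/2 - I/3) + (3/25 + 6*I/25)*cosh(1)) = pi*(84/185 + 282*I/185)*cos(2 + 3*I) + pi*(24/925 + 218*I/925)*cos(1/2 - I/3) + pi*(-12/25 + 6*I/25)*cosh(1)

Final answer: pi*(84/185 + 282*I/185)*cos(2 + 3*I) + pi*(24/925 + 218*I/925)*cos(1/2 - I/3) + pi*(-12/25 + 6*I/25)*cosh(1)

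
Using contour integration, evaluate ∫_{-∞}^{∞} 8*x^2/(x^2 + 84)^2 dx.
2*sqrt(21)*pi/21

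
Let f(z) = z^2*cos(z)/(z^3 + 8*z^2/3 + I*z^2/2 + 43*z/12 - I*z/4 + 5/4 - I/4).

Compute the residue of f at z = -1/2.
Write f(z) = P(z)/Q(z) with P(z) = z^2*cos(z) and Q(z) = z^3 + 8*z^2/3 + I*z^2/2 + 43*z/12 - I*z/4 + 5/4 - I/4.
The denominator factors as Q(z) = (z + 1/2)*(z + 2/3 - I)*(z + 3/2 + 3*I/2), so z = -1/2 is a simple zero of Q and P is analytic there; z = -1/2 is therefore a simple pole and
  Res(f, z₀) = P(z₀)/Q'(z₀).

Q'(z) = 3*z^2 + 16*z/3 + I*z + 43/12 - I/4, so Q'(-1/2) = 5/3 - 3*I/4.
P(-1/2) = cos(1/2)/4.

Res(f, -1/2) = (cos(1/2)/4)/(5/3 - 3*I/4) = (60/481 + 27*I/481)*cos(1/2)

Final answer: (60/481 + 27*I/481)*cos(1/2)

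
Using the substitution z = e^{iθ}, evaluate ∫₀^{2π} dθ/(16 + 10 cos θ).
Let J = ∫₀^{2π} dθ/(16 + 10 cos θ).
Put z = e^{iθ}: then cos θ = (z + 1/z)/2, dθ = dz/(iz), and z runs once counterclockwise around |z| = 1:
  J = ∮_{|z|=1} 1/(16 + 10*(z + 1/z)/2) · dz/(iz) = (2/i) ∮_{|z|=1} dz/(10*z^2 + 32*z + 10).
The roots of 10*z^2 + 32*z + 10 are z = (-16 ± sqrt(16^2 - 10^2))/10, with sqrt(156) = 2*sqrt(39); their product is 1, so only z₊ = -8/5 + sqrt(39)/5 lies inside the unit circle (z₋ = -8/5 - sqrt(39)/5 lies outside).
z₊ is a simple zero of q(z) = 10*z^2 + 32*z + 10, so Res(1/q, z₊) = 1/q'(z₊) with q'(z) = 20*z + 32; and q'(z₊) = 10*(z₊ - z₋) = 4*sqrt(39).
Therefore J = (2/i) · 2πi · 1/(4*sqrt(39)) = 2*pi/(2*sqrt(39)) = sqrt(39)*pi/39

Final answer: sqrt(39)*pi/39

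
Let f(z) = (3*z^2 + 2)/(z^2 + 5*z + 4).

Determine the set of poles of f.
{-4, -1}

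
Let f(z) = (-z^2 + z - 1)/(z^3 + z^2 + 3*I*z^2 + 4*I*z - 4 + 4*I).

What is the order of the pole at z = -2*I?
Factor the denominator:
  z^3 + z^2 + 3*I*z^2 + 4*I*z - 4 + 4*I = (z + 2*I)^2*(z + 1 - I)

The numerator P(z) = -z^2 + z - 1 has P(-2*I) = 3 - 2*I ≠ 0, so no factor of (z + 2*I) cancels.
Near z = -2*I we can therefore write f(z) = g(z)/(z + 2*I)^2 with g analytic at -2*I and g(-2*I) ≠ 0 (g is the numerator divided by the remaining denominator factors).

Hence z = -2*I is a pole of order 2.

Final answer: 2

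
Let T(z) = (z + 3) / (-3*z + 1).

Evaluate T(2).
-1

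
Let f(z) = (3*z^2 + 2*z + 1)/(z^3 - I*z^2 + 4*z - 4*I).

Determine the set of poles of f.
{-2*I, I, 2*I}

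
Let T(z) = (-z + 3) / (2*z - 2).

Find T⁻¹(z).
Set w = T(z) = (-z + 3) / (2*z - 2) and solve for z:
  w*(2*z - 2) = -z + 3
  -2*w + z*(2*w + 1) - 3 = 0
  z*(2*w + 1) = 2*w + 3
  z = (-2*w - 3)/(-2*w - 1)
Renaming the variable, T⁻¹(z) = (-2*z - 3)/(-2*z - 1) = (2*z + 3)/(2*z + 1).
(Check: ad - bc = -4 ≠ 0, so T is invertible.)

Final answer: (2*z + 3)/(2*z + 1)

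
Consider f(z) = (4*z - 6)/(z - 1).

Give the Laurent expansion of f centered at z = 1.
Put w = z - (1), i.e. z = w + 1. The denominator is w, so it suffices to rewrite the numerator in powers of w.

P(z) = 4*z - 6
P(w + 1) = -2 + 4*w

Dividing each term by w:
  f = -2/w + 4

Substituting back w = z - 1:
  f(z) = -2/(z - 1) + 4

The series is finite because the numerator is a polynomial; the negative powers form the principal part, and the coefficient of 1/(z - 1) gives Res(f, 1) = -2.

Final answer: -2/(z - 1) + 4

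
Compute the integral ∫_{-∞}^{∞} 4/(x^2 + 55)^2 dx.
Let f(z) = 4/(z^2 + 55)^2. The denominator has no real zeros and deg Q - deg P = 4 ≥ 2, so the integral of f over the upper semicircle |z| = R tends to 0 as R → ∞. Closing the contour in the upper half-plane,
  ∫_{-∞}^{∞} f(x) dx = 2πi · Σ Res(f, z_k)  over the poles with Im z_k > 0.

Zeros of the denominator: z^2 + 55 = 0 gives z = ±sqrt(55)*I.
Upper half-plane: z = sqrt(55)*I (a pole of order 2).

Write f(z) = g(z)/(z - sqrt(55)*I)^2 with g(z) = 4/(z + sqrt(55)*I)^2. For a double pole, Res(f, z₀) = g'(z₀):
  g'(z) = -8/(z + sqrt(55)*I)^3
  Res(f, sqrt(55)*I) = g'(sqrt(55)*I) = -sqrt(55)*I/3025

∫_{-∞}^{∞} f(x) dx = 2πi · (-sqrt(55)*I/3025) = 2*sqrt(55)*pi/3025

Final answer: 2*sqrt(55)*pi/3025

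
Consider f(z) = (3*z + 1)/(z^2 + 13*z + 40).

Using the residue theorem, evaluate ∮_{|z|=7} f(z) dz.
By the residue theorem, ∮_C f(z) dz = 2πi · (sum of the residues of f at the poles inside |z| = 7).

The denominator factors as (z + 8)*(z + 5), so the singularities of f are simple poles at z = -8, z = -5.
  |-8|² = 64 > 49 = 7², so this pole is outside the contour.
  |-5|² = 25 < 49 = 7², so this pole is inside the contour.

With P(z) = 3*z + 1 and Q(z) = z^2 + 13*z + 40, each pole is simple, so Res(f, z₀) = P(z₀)/Q'(z₀) with Q'(z) = 2*z + 13.
  Res(f, -5) = P(-5)/Q'(-5) = (-14)/(3) = -14/3

∮_C f(z) dz = 2πi · (-14/3) = -28*I*pi/3

Final answer: -28*I*pi/3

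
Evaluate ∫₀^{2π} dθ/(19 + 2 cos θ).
Let J = ∫₀^{2π} dθ/(19 + 2 cos θ).
Put z = e^{iθ}: then cos θ = (z + 1/z)/2, dθ = dz/(iz), and z runs once counterclockwise around |z| = 1:
  J = ∮_{|z|=1} 1/(19 + 2*(z + 1/z)/2) · dz/(iz) = (2/i) ∮_{|z|=1} dz/(2*z^2 + 38*z + 2).
The roots of 2*z^2 + 38*z + 2 are z = (-19 ± sqrt(19^2 - 2^2))/2, with sqrt(357) = sqrt(357); their product is 1, so only z₊ = -19/2 + sqrt(357)/2 lies inside the unit circle (z₋ = -19/2 - sqrt(357)/2 lies outside).
z₊ is a simple zero of q(z) = 2*z^2 + 38*z + 2, so Res(1/q, z₊) = 1/q'(z₊) with q'(z) = 4*z + 38; and q'(z₊) = 2*(z₊ - z₋) = 2*sqrt(357).
Therefore J = (2/i) · 2πi · 1/(2*sqrt(357)) = 2*pi/(sqrt(357)) = 2*sqrt(357)*pi/357

Final answer: 2*sqrt(357)*pi/357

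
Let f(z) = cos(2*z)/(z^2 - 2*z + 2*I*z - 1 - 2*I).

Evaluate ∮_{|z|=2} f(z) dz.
By the residue theorem, ∮_C f(z) dz = 2πi · (sum of the residues of f at the poles inside |z| = 2).

The denominator factors as (z - 2 + I)*(z + I), so the singularities of f are simple poles at z = 2 - I, z = -I.
  |2 - I|² = 5 > 4 = 2², so this pole is outside the contour.
  |-I|² = 1 < 4 = 2², so this pole is inside the contour.

With P(z) = cos(2*z) and Q(z) = z^2 - 2*z + 2*I*z - 1 - 2*I, each pole is simple, so Res(f, z₀) = P(z₀)/Q'(z₀) with Q'(z) = 2*z - 2 + 2*I.
  Res(f, -I) = P(-I)/Q'(-I) = (cosh(2))/(-2) = -cosh(2)/2

∮_C f(z) dz = 2πi · (-cosh(2)/2) = -I*pi*cosh(2)

Final answer: -I*pi*cosh(2)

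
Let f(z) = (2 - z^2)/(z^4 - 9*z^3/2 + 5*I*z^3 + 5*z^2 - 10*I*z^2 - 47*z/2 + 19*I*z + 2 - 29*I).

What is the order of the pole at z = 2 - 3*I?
Factor the denominator:
  z^4 - 9*z^3/2 + 5*I*z^3 + 5*z^2 - 10*I*z^2 - 47*z/2 + 19*I*z + 2 - 29*I = (z - 2 + 3*I)^2*(z - 2*I)*(z - 1/2 + I)

The numerator P(z) = 2 - z^2 has P(2 - 3*I) = 7 + 12*I ≠ 0, so no factor of (z - 2 + 3*I) cancels.
Near z = 2 - 3*I we can therefore write f(z) = g(z)/(z - 2 + 3*I)^2 with g analytic at 2 - 3*I and g(2 - 3*I) ≠ 0 (g is the numerator divided by the remaining denominator factors).

Hence z = 2 - 3*I is a pole of order 2.

Final answer: 2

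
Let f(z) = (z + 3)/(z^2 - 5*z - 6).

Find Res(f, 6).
9/7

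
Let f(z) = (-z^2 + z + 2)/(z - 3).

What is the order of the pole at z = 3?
1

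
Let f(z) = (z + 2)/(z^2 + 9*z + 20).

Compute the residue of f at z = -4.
Write f(z) = P(z)/Q(z) with P(z) = z + 2 and Q(z) = z^2 + 9*z + 20.
The denominator factors as Q(z) = (z + 5)*(z + 4), so z = -4 is a simple zero of Q and P is analytic there; z = -4 is therefore a simple pole and
  Res(f, z₀) = P(z₀)/Q'(z₀).

Q'(z) = 2*z + 9, so Q'(-4) = 1.
P(-4) = -2.

Res(f, -4) = (-2)/(1) = -2

Final answer: -2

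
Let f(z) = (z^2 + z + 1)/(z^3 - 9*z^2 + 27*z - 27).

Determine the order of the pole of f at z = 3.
3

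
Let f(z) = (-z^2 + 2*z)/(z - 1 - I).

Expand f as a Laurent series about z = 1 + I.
Put w = z - (1 + I), i.e. z = w + 1 + I. The denominator is w, so it suffices to rewrite the numerator in powers of w.

P(z) = -z^2 + 2*z
P(w + 1 + I) = 2 - 2*I*w - w^2

Dividing each term by w:
  f = 2/w - 2*I - w

Substituting back w = z - 1 - I:
  f(z) = 2/(z - 1 - I) - 2*I - (z - 1 - I)

The series is finite because the numerator is a polynomial; the negative powers form the principal part, and the coefficient of 1/(z - 1 - I) gives Res(f, 1 + I) = 2.

Final answer: 2/(z - 1 - I) - 2*I - (z - 1 - I)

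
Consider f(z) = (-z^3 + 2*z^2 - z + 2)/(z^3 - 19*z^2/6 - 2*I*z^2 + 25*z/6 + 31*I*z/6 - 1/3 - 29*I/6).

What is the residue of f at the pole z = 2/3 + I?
448/507 + 88*I/169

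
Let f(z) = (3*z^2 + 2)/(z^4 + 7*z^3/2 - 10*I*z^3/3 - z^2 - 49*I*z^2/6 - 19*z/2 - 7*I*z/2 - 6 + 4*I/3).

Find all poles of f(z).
{-2 + 2*I, -3/2 + I/3, -1, 1 + I}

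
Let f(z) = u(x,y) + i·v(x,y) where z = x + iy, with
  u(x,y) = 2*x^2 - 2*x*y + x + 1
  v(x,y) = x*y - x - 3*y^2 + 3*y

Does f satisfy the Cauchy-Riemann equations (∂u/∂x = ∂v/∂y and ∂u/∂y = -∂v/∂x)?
∂u/∂x = 4*x - 2*y + 1
∂v/∂y = x - 6*y + 3
∂u/∂y = -2*x
∂v/∂x = y - 1
∂u/∂x ≠ ∂v/∂y and ∂u/∂y ≠ -∂v/∂x; the Cauchy-Riemann equations are not satisfied, so f is not analytic.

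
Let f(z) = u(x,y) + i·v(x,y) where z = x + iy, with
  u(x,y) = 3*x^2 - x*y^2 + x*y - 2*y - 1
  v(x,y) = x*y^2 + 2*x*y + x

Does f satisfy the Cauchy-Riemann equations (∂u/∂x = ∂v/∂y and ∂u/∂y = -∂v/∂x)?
∂u/∂x = 6*x - y^2 + y
∂v/∂y = 2*x*y + 2*x
∂u/∂y = -2*x*y + x - 2
∂v/∂x = y^2 + 2*y + 1
∂u/∂x ≠ ∂v/∂y and ∂u/∂y ≠ -∂v/∂x; the Cauchy-Riemann equations are not satisfied, so f is not analytic.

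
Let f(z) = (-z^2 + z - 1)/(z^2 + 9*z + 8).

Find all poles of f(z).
The singularities of f are the zeros of the denominator. Factoring,
  z^2 + 9*z + 8 = (z + 8)*(z + 1)
so the candidates are z = -8, z = -1.

Check the numerator P(z) = -z^2 + z - 1 at each one:
  P(-8) = -73 ≠ 0, so z = -8 is a (simple) pole.
  P(-1) = -3 ≠ 0, so z = -1 is a (simple) pole.

Poles of f: {-8, -1}

Final answer: {-8, -1}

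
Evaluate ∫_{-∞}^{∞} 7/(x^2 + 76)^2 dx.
Let f(z) = 7/(z^2 + 76)^2. The denominator has no real zeros and deg Q - deg P = 4 ≥ 2, so the integral of f over the upper semicircle |z| = R tends to 0 as R → ∞. Closing the contour in the upper half-plane,
  ∫_{-∞}^{∞} f(x) dx = 2πi · Σ Res(f, z_k)  over the poles with Im z_k > 0.

Zeros of the denominator: z^2 + 76 = 0 gives z = ±2*sqrt(19)*I.
Upper half-plane: z = 2*sqrt(19)*I (a pole of order 2).

Write f(z) = g(z)/(z - 2*sqrt(19)*I)^2 with g(z) = 7/(z + 2*sqrt(19)*I)^2. For a double pole, Res(f, z₀) = g'(z₀):
  g'(z) = -14/(z + 2*sqrt(19)*I)^3
  Res(f, 2*sqrt(19)*I) = g'(2*sqrt(19)*I) = -7*sqrt(19)*I/11552

∫_{-∞}^{∞} f(x) dx = 2πi · (-7*sqrt(19)*I/11552) = 7*sqrt(19)*pi/5776

Final answer: 7*sqrt(19)*pi/5776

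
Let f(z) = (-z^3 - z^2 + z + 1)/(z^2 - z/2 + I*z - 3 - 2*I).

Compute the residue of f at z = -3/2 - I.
133/212 - 36*I/53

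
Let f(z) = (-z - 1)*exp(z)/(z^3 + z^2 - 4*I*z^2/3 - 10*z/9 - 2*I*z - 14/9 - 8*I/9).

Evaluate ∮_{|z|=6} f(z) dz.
pi*(-126/481 - 423*I/481)*exp(1 + I) + pi*(2/13 + 3*I/13)*exp(-1 - I/3) + pi*(4/37 + 24*I/37)*exp(-1 + 2*I/3)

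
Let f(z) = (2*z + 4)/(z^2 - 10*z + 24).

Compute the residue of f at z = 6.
8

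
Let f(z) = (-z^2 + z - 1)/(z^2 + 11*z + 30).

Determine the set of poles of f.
The singularities of f are the zeros of the denominator. Factoring,
  z^2 + 11*z + 30 = (z + 5)*(z + 6)
so the candidates are z = -5, z = -6.

Check the numerator P(z) = -z^2 + z - 1 at each one:
  P(-5) = -31 ≠ 0, so z = -5 is a (simple) pole.
  P(-6) = -43 ≠ 0, so z = -6 is a (simple) pole.

Poles of f: {-6, -5}

Final answer: {-6, -5}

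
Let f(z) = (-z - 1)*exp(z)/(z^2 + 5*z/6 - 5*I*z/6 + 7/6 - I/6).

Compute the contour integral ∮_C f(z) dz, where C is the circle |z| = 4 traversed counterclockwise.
By the residue theorem, ∮_C f(z) dz = 2πi · (sum of the residues of f at the poles inside |z| = 4).

The denominator factors as (z + 1/3 + 2*I/3)*(z + 1/2 - 3*I/2), so the singularities of f are simple poles at z = -1/3 - 2*I/3, z = -1/2 + 3*I/2.
  |-1/3 - 2*I/3|² = 5/9 < 16 = 4², so this pole is inside the contour.
  |-1/2 + 3*I/2|² = 5/2 < 16 = 4², so this pole is inside the contour.

With P(z) = (-z - 1)*exp(z) and Q(z) = z^2 + 5*z/6 - 5*I*z/6 + 7/6 - I/6, each pole is simple, so Res(f, z₀) = P(z₀)/Q'(z₀) with Q'(z) = 2*z + 5/6 - 5*I/6.
  Res(f, -1/3 - 2*I/3) = P(-1/3 - 2*I/3)/Q'(-1/3 - 2*I/3) = ((-2/3 + 2*I/3)*exp(-1/3 - 2*I/3))/(1/6 - 13*I/6) = (-28/85 - 24*I/85)*exp(-1/3 - 2*I/3)
  Res(f, -1/2 + 3*I/2) = P(-1/2 + 3*I/2)/Q'(-1/2 + 3*I/2) = ((-1/2 - 3*I/2)*exp(-1/2 + 3*I/2))/(-1/6 + 13*I/6) = (-57/85 + 24*I/85)*exp(-1/2 + 3*I/2)

Sum of residues inside C: (-57/85 + 24*I/85)*exp(-1/2 + 3*I/2) + (-28/85 - 24*I/85)*exp(-1/3 - 2*I/3)
∮_C f(z) dz = 2πi · ((-57/85 + 24*I/85)*exp(-1/2 + 3*I/2) + (-28/85 - 24*I/85)*exp(-1/3 - 2*I/3)) = pi*(48/85 - 56*I/85)*exp(-1/3 - 2*I/3) + pi*(-48/85 - 114*I/85)*exp(-1/2 + 3*I/2)

Final answer: pi*(48/85 - 56*I/85)*exp(-1/3 - 2*I/3) + pi*(-48/85 - 114*I/85)*exp(-1/2 + 3*I/2)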